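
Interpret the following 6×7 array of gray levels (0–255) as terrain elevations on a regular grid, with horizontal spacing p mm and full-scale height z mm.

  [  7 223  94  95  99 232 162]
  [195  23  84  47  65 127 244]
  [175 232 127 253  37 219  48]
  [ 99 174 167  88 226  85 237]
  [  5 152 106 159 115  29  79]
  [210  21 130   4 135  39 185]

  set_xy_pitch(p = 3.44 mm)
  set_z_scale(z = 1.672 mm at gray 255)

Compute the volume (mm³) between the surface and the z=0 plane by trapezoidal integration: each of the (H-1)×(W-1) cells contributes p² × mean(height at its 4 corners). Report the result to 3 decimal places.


height_mm = gray/255 × 1.672; cell vol = 3.44² × mean(4 corners)
unit = 3.44² × 1.672 / (4×255) = 0.0193978 mm³ per gray-sum
row 0: Σ corner-gray over 6 cells = 2786  → 54.0423
row 1: Σ corner-gray over 6 cells = 3090  → 59.9393
row 2: Σ corner-gray over 6 cells = 3775  → 73.2268
row 3: Σ corner-gray over 6 cells = 3022  → 58.6202
row 4: Σ corner-gray over 6 cells = 2259  → 43.8197
Σ rows: total corner-gray = 14932  → 289.6483 mm³

289.648


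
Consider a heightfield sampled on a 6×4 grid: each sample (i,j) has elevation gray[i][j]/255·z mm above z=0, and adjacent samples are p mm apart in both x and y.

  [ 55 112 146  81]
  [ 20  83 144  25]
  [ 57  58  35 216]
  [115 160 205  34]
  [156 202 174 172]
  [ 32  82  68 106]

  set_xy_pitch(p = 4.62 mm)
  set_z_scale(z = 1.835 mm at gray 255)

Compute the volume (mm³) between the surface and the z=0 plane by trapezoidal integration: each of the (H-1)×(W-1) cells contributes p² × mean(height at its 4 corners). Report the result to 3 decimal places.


265.875

height_mm = gray/255 × 1.835; cell vol = 4.62² × mean(4 corners)
unit = 4.62² × 1.835 / (4×255) = 0.038399 mm³ per gray-sum
row 0: Σ corner-gray over 3 cells = 1151  → 44.1972
row 1: Σ corner-gray over 3 cells = 958  → 36.7862
row 2: Σ corner-gray over 3 cells = 1338  → 51.3779
row 3: Σ corner-gray over 3 cells = 1959  → 75.2236
row 4: Σ corner-gray over 3 cells = 1518  → 58.2897
Σ rows: total corner-gray = 6924  → 265.8746 mm³


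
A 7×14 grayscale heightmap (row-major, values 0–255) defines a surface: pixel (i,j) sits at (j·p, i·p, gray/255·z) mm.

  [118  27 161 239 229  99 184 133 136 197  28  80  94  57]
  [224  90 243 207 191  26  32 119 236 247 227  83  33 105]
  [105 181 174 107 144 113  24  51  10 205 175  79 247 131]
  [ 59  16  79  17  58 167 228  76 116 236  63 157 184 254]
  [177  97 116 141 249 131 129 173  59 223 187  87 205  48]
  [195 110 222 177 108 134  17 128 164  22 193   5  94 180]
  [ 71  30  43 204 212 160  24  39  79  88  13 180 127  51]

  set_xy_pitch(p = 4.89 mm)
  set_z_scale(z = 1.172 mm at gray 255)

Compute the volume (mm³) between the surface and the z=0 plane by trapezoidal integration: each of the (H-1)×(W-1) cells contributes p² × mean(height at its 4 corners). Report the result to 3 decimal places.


1102.124

height_mm = gray/255 × 1.172; cell vol = 4.89² × mean(4 corners)
unit = 4.89² × 1.172 / (4×255) = 0.0274755 mm³ per gray-sum
row 0: Σ corner-gray over 13 cells = 7186  → 197.4387
row 1: Σ corner-gray over 13 cells = 7053  → 193.7845
row 2: Σ corner-gray over 13 cells = 6363  → 174.8264
row 3: Σ corner-gray over 13 cells = 6926  → 190.2951
row 4: Σ corner-gray over 13 cells = 6942  → 190.7347
row 5: Σ corner-gray over 13 cells = 5643  → 155.0441
Σ rows: total corner-gray = 40113  → 1102.1236 mm³


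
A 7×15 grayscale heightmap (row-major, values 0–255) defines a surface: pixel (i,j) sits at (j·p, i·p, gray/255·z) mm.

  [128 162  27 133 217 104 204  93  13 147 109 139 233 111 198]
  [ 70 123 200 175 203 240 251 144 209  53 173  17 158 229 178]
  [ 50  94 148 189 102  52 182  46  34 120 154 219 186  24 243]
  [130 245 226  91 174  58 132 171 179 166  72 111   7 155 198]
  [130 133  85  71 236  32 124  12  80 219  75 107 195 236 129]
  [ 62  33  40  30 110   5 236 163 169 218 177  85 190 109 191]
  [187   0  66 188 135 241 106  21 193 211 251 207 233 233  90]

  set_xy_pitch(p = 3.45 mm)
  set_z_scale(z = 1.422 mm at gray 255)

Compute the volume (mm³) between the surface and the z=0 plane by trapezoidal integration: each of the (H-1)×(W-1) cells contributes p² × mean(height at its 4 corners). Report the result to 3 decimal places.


height_mm = gray/255 × 1.422; cell vol = 3.45² × mean(4 corners)
unit = 3.45² × 1.422 / (4×255) = 0.0165935 mm³ per gray-sum
row 0: Σ corner-gray over 14 cells = 8308  → 137.8587
row 1: Σ corner-gray over 14 cells = 7991  → 132.5985
row 2: Σ corner-gray over 14 cells = 7295  → 121.0495
row 3: Σ corner-gray over 14 cells = 7371  → 122.3106
row 4: Σ corner-gray over 14 cells = 6852  → 113.6986
row 5: Σ corner-gray over 14 cells = 7830  → 129.9270
Σ rows: total corner-gray = 45647  → 757.4428 mm³

757.443


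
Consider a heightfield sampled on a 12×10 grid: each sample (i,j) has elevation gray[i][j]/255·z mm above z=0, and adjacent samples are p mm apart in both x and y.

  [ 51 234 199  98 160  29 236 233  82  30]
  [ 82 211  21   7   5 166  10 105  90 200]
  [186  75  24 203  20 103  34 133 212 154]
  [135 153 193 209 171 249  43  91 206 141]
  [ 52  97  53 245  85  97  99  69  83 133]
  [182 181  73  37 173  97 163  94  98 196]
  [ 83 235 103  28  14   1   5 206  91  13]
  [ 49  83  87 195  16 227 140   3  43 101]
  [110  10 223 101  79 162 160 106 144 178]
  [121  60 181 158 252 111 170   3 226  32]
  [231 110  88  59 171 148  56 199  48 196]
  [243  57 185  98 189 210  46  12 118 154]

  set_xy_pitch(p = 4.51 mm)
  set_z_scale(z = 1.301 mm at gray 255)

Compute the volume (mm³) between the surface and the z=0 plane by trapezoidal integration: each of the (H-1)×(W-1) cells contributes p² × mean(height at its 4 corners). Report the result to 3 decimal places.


1191.330

height_mm = gray/255 × 1.301; cell vol = 4.51² × mean(4 corners)
unit = 4.51² × 1.301 / (4×255) = 0.0259436 mm³ per gray-sum
row 0: Σ corner-gray over 9 cells = 4135  → 107.2768
row 1: Σ corner-gray over 9 cells = 3460  → 89.7648
row 2: Σ corner-gray over 9 cells = 4854  → 125.9302
row 3: Σ corner-gray over 9 cells = 4747  → 123.1543
row 4: Σ corner-gray over 9 cells = 4051  → 105.0975
row 5: Σ corner-gray over 9 cells = 3672  → 95.2649
row 6: Σ corner-gray over 9 cells = 3200  → 83.0195
row 7: Σ corner-gray over 9 cells = 3996  → 103.6706
row 8: Σ corner-gray over 9 cells = 4733  → 122.7910
row 9: Σ corner-gray over 9 cells = 4660  → 120.8972
row 10: Σ corner-gray over 9 cells = 4412  → 114.4632
Σ rows: total corner-gray = 45920  → 1191.3300 mm³


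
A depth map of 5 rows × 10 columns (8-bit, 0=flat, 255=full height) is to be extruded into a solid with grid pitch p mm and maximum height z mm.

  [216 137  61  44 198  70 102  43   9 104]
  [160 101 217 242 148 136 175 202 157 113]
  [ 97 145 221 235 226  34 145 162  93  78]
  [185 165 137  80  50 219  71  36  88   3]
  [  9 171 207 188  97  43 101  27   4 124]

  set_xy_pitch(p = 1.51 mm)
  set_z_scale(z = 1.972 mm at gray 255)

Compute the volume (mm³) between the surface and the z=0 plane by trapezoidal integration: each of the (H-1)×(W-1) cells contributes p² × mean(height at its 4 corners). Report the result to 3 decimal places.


82.297

height_mm = gray/255 × 1.972; cell vol = 1.51² × mean(4 corners)
unit = 1.51² × 1.972 / (4×255) = 0.00440819 mm³ per gray-sum
row 0: Σ corner-gray over 9 cells = 4677  → 20.6171
row 1: Σ corner-gray over 9 cells = 5726  → 25.2413
row 2: Σ corner-gray over 9 cells = 4577  → 20.1763
row 3: Σ corner-gray over 9 cells = 3689  → 16.2618
Σ rows: total corner-gray = 18669  → 82.2966 mm³


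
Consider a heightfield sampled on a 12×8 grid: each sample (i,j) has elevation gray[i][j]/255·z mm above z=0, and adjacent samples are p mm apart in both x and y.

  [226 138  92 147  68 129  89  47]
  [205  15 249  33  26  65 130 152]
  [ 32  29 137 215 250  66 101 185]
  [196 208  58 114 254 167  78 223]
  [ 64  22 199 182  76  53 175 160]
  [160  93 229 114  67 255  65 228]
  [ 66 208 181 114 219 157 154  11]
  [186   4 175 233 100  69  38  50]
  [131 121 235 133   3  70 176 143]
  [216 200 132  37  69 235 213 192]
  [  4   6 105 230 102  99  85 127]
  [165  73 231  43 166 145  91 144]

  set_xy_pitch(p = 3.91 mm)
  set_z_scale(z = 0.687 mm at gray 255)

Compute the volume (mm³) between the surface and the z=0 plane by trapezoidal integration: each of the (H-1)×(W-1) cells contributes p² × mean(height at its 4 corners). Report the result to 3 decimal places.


height_mm = gray/255 × 0.687; cell vol = 3.91² × mean(4 corners)
unit = 3.91² × 0.687 / (4×255) = 0.010297 mm³ per gray-sum
row 0: Σ corner-gray over 7 cells = 2992  → 30.8086
row 1: Σ corner-gray over 7 cells = 3206  → 33.0121
row 2: Σ corner-gray over 7 cells = 3990  → 41.0850
row 3: Σ corner-gray over 7 cells = 3815  → 39.2830
row 4: Σ corner-gray over 7 cells = 3672  → 37.8105
row 5: Σ corner-gray over 7 cells = 4177  → 43.0105
row 6: Σ corner-gray over 7 cells = 3617  → 37.2442
row 7: Σ corner-gray over 7 cells = 3224  → 33.1975
row 8: Σ corner-gray over 7 cells = 3930  → 40.4672
row 9: Σ corner-gray over 7 cells = 3565  → 36.7088
row 10: Σ corner-gray over 7 cells = 3192  → 32.8680
Σ rows: total corner-gray = 39380  → 405.4953 mm³

405.495


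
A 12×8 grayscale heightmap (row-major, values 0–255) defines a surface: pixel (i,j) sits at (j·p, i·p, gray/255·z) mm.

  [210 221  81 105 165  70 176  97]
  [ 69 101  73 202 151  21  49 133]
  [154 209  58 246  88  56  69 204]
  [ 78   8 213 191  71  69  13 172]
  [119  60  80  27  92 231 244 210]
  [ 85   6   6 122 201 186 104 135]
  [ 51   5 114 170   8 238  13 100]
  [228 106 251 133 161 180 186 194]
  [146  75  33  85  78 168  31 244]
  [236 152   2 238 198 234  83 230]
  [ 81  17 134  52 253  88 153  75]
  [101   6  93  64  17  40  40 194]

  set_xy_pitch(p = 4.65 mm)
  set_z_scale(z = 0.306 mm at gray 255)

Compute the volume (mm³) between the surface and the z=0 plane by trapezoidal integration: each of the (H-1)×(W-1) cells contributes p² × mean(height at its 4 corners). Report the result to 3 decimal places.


height_mm = gray/255 × 0.306; cell vol = 4.65² × mean(4 corners)
unit = 4.65² × 0.306 / (4×255) = 0.00648675 mm³ per gray-sum
row 0: Σ corner-gray over 7 cells = 3339  → 21.6593
row 1: Σ corner-gray over 7 cells = 3206  → 20.7965
row 2: Σ corner-gray over 7 cells = 3190  → 20.6927
row 3: Σ corner-gray over 7 cells = 3177  → 20.6084
row 4: Σ corner-gray over 7 cells = 3267  → 21.1922
row 5: Σ corner-gray over 7 cells = 2717  → 17.6245
row 6: Σ corner-gray over 7 cells = 3703  → 24.0204
row 7: Σ corner-gray over 7 cells = 3786  → 24.5588
row 8: Σ corner-gray over 7 cells = 3610  → 23.4172
row 9: Σ corner-gray over 7 cells = 3830  → 24.8443
row 10: Σ corner-gray over 7 cells = 2365  → 15.3412
Σ rows: total corner-gray = 36190  → 234.7555 mm³

234.755


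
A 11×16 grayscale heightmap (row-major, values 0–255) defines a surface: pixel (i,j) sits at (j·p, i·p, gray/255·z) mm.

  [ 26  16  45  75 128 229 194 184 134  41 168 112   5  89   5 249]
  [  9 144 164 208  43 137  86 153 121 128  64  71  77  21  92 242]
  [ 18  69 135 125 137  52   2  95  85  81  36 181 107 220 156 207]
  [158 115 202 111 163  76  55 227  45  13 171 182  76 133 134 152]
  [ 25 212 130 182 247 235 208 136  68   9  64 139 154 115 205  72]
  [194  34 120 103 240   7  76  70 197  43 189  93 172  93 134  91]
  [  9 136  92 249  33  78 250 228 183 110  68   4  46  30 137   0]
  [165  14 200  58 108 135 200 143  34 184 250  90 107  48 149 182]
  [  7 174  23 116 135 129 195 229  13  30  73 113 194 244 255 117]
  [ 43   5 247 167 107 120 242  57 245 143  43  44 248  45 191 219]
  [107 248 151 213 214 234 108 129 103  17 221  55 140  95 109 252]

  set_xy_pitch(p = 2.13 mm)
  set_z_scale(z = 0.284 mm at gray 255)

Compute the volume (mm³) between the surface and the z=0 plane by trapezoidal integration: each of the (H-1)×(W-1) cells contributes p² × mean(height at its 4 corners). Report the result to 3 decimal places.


height_mm = gray/255 × 0.284; cell vol = 2.13² × mean(4 corners)
unit = 2.13² × 0.284 / (4×255) = 0.00126322 mm³ per gray-sum
row 0: Σ corner-gray over 15 cells = 6394  → 8.0770
row 1: Σ corner-gray over 15 cells = 6456  → 8.1553
row 2: Σ corner-gray over 15 cells = 6903  → 8.7200
row 3: Σ corner-gray over 15 cells = 8021  → 10.1322
row 4: Σ corner-gray over 15 cells = 7732  → 9.7672
row 5: Σ corner-gray over 15 cells = 6724  → 8.4939
row 6: Σ corner-gray over 15 cells = 7084  → 8.9486
row 7: Σ corner-gray over 15 cells = 7757  → 9.7988
row 8: Σ corner-gray over 15 cells = 8040  → 10.1563
row 9: Σ corner-gray over 15 cells = 8503  → 10.7411
Σ rows: total corner-gray = 73614  → 92.9903 mm³

92.990


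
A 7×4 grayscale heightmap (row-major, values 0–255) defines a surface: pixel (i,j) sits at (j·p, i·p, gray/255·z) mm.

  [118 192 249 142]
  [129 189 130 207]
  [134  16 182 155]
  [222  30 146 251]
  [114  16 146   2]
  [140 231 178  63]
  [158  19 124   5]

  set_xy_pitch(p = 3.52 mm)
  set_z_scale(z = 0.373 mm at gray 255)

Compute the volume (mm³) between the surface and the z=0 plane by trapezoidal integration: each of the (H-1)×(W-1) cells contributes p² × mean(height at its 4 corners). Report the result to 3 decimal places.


42.958

height_mm = gray/255 × 0.373; cell vol = 3.52² × mean(4 corners)
unit = 3.52² × 0.373 / (4×255) = 0.004531 mm³ per gray-sum
row 0: Σ corner-gray over 3 cells = 2116  → 9.5876
row 1: Σ corner-gray over 3 cells = 1659  → 7.5169
row 2: Σ corner-gray over 3 cells = 1510  → 6.8418
row 3: Σ corner-gray over 3 cells = 1265  → 5.7317
row 4: Σ corner-gray over 3 cells = 1461  → 6.6198
row 5: Σ corner-gray over 3 cells = 1470  → 6.6606
Σ rows: total corner-gray = 9481  → 42.9584 mm³


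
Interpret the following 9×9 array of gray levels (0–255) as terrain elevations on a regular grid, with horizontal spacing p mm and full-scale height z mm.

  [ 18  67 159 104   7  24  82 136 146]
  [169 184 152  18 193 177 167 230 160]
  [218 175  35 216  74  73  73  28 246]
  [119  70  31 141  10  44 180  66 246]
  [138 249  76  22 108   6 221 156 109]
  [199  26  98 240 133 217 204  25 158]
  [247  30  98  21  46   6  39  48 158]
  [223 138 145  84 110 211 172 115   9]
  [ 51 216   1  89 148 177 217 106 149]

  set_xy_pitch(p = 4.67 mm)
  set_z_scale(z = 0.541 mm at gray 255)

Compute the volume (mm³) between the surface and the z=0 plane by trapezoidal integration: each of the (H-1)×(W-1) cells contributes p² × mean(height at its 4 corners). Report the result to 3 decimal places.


344.149

height_mm = gray/255 × 0.541; cell vol = 4.67² × mean(4 corners)
unit = 4.67² × 0.541 / (4×255) = 0.0115673 mm³ per gray-sum
row 0: Σ corner-gray over 8 cells = 3893  → 45.0314
row 1: Σ corner-gray over 8 cells = 4383  → 50.6993
row 2: Σ corner-gray over 8 cells = 3261  → 37.7209
row 3: Σ corner-gray over 8 cells = 3372  → 39.0048
row 4: Σ corner-gray over 8 cells = 4166  → 48.1892
row 5: Σ corner-gray over 8 cells = 3224  → 37.2929
row 6: Σ corner-gray over 8 cells = 3163  → 36.5873
row 7: Σ corner-gray over 8 cells = 4290  → 49.6236
Σ rows: total corner-gray = 29752  → 344.1494 mm³


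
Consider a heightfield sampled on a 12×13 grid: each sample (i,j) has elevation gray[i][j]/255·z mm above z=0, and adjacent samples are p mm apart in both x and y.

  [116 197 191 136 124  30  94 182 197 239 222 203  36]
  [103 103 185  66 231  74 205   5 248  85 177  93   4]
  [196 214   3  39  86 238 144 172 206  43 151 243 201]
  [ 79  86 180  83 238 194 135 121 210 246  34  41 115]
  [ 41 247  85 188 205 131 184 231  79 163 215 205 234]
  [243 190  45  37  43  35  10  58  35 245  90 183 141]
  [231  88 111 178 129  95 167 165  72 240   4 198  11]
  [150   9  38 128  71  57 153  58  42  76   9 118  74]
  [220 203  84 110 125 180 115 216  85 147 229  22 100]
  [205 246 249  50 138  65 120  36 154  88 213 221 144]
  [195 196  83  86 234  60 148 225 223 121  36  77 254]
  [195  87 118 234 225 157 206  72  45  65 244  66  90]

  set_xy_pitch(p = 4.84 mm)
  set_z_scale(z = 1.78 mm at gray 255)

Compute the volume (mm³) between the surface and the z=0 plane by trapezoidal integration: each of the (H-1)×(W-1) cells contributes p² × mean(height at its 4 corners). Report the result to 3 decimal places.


2864.991

height_mm = gray/255 × 1.78; cell vol = 4.84² × mean(4 corners)
unit = 4.84² × 1.78 / (4×255) = 0.04088 mm³ per gray-sum
row 0: Σ corner-gray over 12 cells = 6833  → 279.3328
row 1: Σ corner-gray over 12 cells = 6526  → 266.7827
row 2: Σ corner-gray over 12 cells = 6805  → 278.1882
row 3: Σ corner-gray over 12 cells = 7471  → 305.4142
row 4: Σ corner-gray over 12 cells = 6467  → 264.3708
row 5: Σ corner-gray over 12 cells = 5462  → 223.2864
row 6: Σ corner-gray over 12 cells = 4878  → 199.4125
row 7: Σ corner-gray over 12 cells = 5094  → 208.2426
row 8: Σ corner-gray over 12 cells = 6861  → 280.4775
row 9: Σ corner-gray over 12 cells = 6936  → 283.5435
row 10: Σ corner-gray over 12 cells = 6750  → 275.9398
Σ rows: total corner-gray = 70083  → 2864.9908 mm³


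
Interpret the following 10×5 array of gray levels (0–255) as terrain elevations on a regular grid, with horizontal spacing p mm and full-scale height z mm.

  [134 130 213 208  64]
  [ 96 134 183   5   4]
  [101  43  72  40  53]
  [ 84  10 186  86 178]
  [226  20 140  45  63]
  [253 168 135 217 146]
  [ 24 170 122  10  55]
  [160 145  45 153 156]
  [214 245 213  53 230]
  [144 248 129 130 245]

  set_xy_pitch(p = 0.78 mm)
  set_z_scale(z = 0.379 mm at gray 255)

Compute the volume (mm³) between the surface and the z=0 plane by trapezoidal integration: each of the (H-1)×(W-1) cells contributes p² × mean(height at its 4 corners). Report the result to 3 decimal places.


height_mm = gray/255 × 0.379; cell vol = 0.78² × mean(4 corners)
unit = 0.78² × 0.379 / (4×255) = 0.000226062 mm³ per gray-sum
row 0: Σ corner-gray over 4 cells = 2044  → 0.4621
row 1: Σ corner-gray over 4 cells = 1208  → 0.2731
row 2: Σ corner-gray over 4 cells = 1290  → 0.2916
row 3: Σ corner-gray over 4 cells = 1525  → 0.3447
row 4: Σ corner-gray over 4 cells = 2138  → 0.4833
row 5: Σ corner-gray over 4 cells = 2122  → 0.4797
row 6: Σ corner-gray over 4 cells = 1685  → 0.3809
row 7: Σ corner-gray over 4 cells = 2468  → 0.5579
row 8: Σ corner-gray over 4 cells = 2869  → 0.6486
Σ rows: total corner-gray = 17349  → 3.9220 mm³

3.922


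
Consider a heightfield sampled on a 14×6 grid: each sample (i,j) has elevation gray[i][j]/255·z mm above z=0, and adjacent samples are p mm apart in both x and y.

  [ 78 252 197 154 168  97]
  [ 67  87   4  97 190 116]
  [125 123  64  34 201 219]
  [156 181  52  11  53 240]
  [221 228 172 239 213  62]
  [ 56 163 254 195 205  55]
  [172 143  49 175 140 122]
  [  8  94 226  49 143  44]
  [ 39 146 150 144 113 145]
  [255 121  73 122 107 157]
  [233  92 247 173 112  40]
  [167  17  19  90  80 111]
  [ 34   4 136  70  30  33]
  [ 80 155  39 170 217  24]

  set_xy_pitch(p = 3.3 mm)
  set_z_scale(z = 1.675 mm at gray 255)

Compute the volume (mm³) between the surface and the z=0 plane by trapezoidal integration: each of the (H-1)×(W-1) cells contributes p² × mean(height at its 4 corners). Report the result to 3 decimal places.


height_mm = gray/255 × 1.675; cell vol = 3.3² × mean(4 corners)
unit = 3.3² × 1.675 / (4×255) = 0.0178831 mm³ per gray-sum
row 0: Σ corner-gray over 5 cells = 2656  → 47.4975
row 1: Σ corner-gray over 5 cells = 2127  → 38.0373
row 2: Σ corner-gray over 5 cells = 2178  → 38.9494
row 3: Σ corner-gray over 5 cells = 2977  → 53.2380
row 4: Σ corner-gray over 5 cells = 3732  → 66.7397
row 5: Σ corner-gray over 5 cells = 3053  → 54.5971
row 6: Σ corner-gray over 5 cells = 2384  → 42.6333
row 7: Σ corner-gray over 5 cells = 2366  → 42.3114
row 8: Σ corner-gray over 5 cells = 2548  → 45.5661
row 9: Σ corner-gray over 5 cells = 2779  → 49.6971
row 10: Σ corner-gray over 5 cells = 2211  → 39.5395
row 11: Σ corner-gray over 5 cells = 1237  → 22.1214
row 12: Σ corner-gray over 5 cells = 1813  → 32.4220
Σ rows: total corner-gray = 32061  → 573.3497 mm³

573.350


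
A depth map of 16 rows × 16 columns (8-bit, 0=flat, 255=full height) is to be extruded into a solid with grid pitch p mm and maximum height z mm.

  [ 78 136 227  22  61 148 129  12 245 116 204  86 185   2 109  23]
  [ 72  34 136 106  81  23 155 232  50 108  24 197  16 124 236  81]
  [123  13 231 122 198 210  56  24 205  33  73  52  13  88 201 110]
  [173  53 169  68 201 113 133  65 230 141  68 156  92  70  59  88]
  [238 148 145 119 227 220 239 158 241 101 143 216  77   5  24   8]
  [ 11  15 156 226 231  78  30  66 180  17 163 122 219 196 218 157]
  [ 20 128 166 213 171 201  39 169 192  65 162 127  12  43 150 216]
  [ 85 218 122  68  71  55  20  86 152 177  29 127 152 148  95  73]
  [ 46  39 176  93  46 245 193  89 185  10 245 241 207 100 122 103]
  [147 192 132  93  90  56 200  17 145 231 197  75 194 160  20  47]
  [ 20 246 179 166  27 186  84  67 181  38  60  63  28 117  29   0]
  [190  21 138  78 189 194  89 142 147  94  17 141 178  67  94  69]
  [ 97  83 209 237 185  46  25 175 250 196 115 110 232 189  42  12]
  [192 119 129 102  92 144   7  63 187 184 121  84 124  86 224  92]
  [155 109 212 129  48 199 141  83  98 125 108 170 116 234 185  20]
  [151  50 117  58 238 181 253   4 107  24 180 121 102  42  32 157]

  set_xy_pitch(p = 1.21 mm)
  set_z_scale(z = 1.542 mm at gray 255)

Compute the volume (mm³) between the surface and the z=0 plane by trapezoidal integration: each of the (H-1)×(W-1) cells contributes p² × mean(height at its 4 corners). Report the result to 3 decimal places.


height_mm = gray/255 × 1.542; cell vol = 1.21² × mean(4 corners)
unit = 1.21² × 1.542 / (4×255) = 0.00221337 mm³ per gray-sum
row 0: Σ corner-gray over 15 cells = 6662  → 14.7455
row 1: Σ corner-gray over 15 cells = 6468  → 14.3161
row 2: Σ corner-gray over 15 cells = 6768  → 14.9801
row 3: Σ corner-gray over 15 cells = 7869  → 17.4170
row 4: Σ corner-gray over 15 cells = 8374  → 18.5348
row 5: Σ corner-gray over 15 cells = 7914  → 17.5166
row 6: Σ corner-gray over 15 cells = 7110  → 15.7371
row 7: Σ corner-gray over 15 cells = 7329  → 16.2218
row 8: Σ corner-gray over 15 cells = 7929  → 17.5498
row 9: Σ corner-gray over 15 cells = 6760  → 14.9624
row 10: Σ corner-gray over 15 cells = 6399  → 14.1634
row 11: Σ corner-gray over 15 cells = 7734  → 17.1182
row 12: Σ corner-gray over 15 cells = 7913  → 17.5144
row 13: Σ corner-gray over 15 cells = 7705  → 17.0541
row 14: Σ corner-gray over 15 cells = 7415  → 16.4122
Σ rows: total corner-gray = 110349  → 244.2437 mm³

244.244


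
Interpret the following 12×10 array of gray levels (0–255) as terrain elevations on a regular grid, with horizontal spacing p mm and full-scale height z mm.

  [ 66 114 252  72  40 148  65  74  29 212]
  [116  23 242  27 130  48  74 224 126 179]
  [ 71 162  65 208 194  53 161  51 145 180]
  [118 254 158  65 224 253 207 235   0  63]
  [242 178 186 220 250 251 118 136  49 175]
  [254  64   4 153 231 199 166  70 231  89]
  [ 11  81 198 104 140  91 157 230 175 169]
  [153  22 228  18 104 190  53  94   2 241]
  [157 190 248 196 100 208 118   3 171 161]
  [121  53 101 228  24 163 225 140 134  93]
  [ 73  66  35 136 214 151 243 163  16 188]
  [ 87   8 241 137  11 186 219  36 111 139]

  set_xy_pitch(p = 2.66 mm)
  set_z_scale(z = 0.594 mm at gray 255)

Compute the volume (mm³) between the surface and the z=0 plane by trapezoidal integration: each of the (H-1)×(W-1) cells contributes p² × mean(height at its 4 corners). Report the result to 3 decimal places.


height_mm = gray/255 × 0.594; cell vol = 2.66² × mean(4 corners)
unit = 2.66² × 0.594 / (4×255) = 0.0041205 mm³ per gray-sum
row 0: Σ corner-gray over 9 cells = 3949  → 16.2718
row 1: Σ corner-gray over 9 cells = 4412  → 18.1796
row 2: Σ corner-gray over 9 cells = 5302  → 21.8469
row 3: Σ corner-gray over 9 cells = 6166  → 25.4070
row 4: Σ corner-gray over 9 cells = 5772  → 23.7835
row 5: Σ corner-gray over 9 cells = 5111  → 21.0599
row 6: Σ corner-gray over 9 cells = 4348  → 17.9159
row 7: Σ corner-gray over 9 cells = 4602  → 18.9625
row 8: Σ corner-gray over 9 cells = 5136  → 21.1629
row 9: Σ corner-gray over 9 cells = 4659  → 19.1974
row 10: Σ corner-gray over 9 cells = 4433  → 18.2662
Σ rows: total corner-gray = 53890  → 222.0536 mm³

222.054


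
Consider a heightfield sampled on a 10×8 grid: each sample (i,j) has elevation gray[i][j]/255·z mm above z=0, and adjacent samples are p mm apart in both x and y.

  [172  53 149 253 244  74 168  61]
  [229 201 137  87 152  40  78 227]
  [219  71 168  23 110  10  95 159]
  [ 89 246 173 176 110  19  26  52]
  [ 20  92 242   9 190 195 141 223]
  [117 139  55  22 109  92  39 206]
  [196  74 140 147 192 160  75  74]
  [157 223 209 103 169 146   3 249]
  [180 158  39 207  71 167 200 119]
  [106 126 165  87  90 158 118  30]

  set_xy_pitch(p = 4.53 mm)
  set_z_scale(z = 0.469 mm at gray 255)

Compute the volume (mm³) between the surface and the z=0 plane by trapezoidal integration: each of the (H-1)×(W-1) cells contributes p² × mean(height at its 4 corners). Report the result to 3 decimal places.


height_mm = gray/255 × 0.469; cell vol = 4.53² × mean(4 corners)
unit = 4.53² × 0.469 / (4×255) = 0.00943559 mm³ per gray-sum
row 0: Σ corner-gray over 7 cells = 3961  → 37.3744
row 1: Σ corner-gray over 7 cells = 3178  → 29.9863
row 2: Σ corner-gray over 7 cells = 2973  → 28.0520
row 3: Σ corner-gray over 7 cells = 3622  → 34.1757
row 4: Σ corner-gray over 7 cells = 3216  → 30.3449
row 5: Σ corner-gray over 7 cells = 3081  → 29.0711
row 6: Σ corner-gray over 7 cells = 3958  → 37.3461
row 7: Σ corner-gray over 7 cells = 4095  → 38.6387
row 8: Σ corner-gray over 7 cells = 3607  → 34.0342
Σ rows: total corner-gray = 31691  → 299.0233 mm³

299.023


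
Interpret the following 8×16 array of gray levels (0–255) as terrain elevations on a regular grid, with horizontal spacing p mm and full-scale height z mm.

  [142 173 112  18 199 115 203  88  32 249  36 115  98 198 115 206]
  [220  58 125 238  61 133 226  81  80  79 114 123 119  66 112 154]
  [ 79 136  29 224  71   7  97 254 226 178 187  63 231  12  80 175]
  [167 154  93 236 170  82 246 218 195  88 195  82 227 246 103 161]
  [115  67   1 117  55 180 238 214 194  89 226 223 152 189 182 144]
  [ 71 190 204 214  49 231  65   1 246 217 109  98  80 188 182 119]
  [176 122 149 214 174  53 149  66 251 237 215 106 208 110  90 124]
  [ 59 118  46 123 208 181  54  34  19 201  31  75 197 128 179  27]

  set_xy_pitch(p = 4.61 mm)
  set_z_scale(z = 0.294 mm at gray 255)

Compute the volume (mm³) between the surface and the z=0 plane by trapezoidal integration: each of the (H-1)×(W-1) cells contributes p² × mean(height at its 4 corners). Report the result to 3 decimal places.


height_mm = gray/255 × 0.294; cell vol = 4.61² × mean(4 corners)
unit = 4.61² × 0.294 / (4×255) = 0.00612561 mm³ per gray-sum
row 0: Σ corner-gray over 15 cells = 7454  → 45.6603
row 1: Σ corner-gray over 15 cells = 7448  → 45.6235
row 2: Σ corner-gray over 15 cells = 8842  → 54.1626
row 3: Σ corner-gray over 15 cells = 9511  → 58.2606
row 4: Σ corner-gray over 15 cells = 8851  → 54.2177
row 5: Σ corner-gray over 15 cells = 8926  → 54.6772
row 6: Σ corner-gray over 15 cells = 7862  → 48.1595
Σ rows: total corner-gray = 58894  → 360.7614 mm³

360.761


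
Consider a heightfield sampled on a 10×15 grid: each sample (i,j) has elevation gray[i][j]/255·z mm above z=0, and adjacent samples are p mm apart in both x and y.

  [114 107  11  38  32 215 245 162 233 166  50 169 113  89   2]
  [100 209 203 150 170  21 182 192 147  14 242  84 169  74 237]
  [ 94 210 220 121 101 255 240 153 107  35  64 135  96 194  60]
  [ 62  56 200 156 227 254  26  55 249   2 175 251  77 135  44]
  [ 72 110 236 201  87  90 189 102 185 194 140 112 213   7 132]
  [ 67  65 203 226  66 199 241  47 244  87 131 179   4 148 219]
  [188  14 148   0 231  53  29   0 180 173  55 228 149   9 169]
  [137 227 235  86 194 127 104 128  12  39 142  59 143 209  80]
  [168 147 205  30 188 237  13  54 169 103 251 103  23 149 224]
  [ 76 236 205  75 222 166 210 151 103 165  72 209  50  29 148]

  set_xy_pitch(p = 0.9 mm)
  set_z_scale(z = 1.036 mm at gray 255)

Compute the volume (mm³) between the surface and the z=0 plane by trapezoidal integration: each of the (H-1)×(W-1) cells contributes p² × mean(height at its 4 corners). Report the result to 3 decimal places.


height_mm = gray/255 × 1.036; cell vol = 0.9² × mean(4 corners)
unit = 0.9² × 1.036 / (4×255) = 0.000822706 mm³ per gray-sum
row 0: Σ corner-gray over 14 cells = 7427  → 6.1102
row 1: Σ corner-gray over 14 cells = 8067  → 6.6368
row 2: Σ corner-gray over 14 cells = 7848  → 6.4566
row 3: Σ corner-gray over 14 cells = 7768  → 6.3908
row 4: Σ corner-gray over 14 cells = 7902  → 6.5010
row 5: Σ corner-gray over 14 cells = 6861  → 5.6446
row 6: Σ corner-gray over 14 cells = 6522  → 5.3657
row 7: Σ corner-gray over 14 cells = 7363  → 6.0576
row 8: Σ corner-gray over 14 cells = 7746  → 6.3727
Σ rows: total corner-gray = 67504  → 55.5359 mm³

55.536


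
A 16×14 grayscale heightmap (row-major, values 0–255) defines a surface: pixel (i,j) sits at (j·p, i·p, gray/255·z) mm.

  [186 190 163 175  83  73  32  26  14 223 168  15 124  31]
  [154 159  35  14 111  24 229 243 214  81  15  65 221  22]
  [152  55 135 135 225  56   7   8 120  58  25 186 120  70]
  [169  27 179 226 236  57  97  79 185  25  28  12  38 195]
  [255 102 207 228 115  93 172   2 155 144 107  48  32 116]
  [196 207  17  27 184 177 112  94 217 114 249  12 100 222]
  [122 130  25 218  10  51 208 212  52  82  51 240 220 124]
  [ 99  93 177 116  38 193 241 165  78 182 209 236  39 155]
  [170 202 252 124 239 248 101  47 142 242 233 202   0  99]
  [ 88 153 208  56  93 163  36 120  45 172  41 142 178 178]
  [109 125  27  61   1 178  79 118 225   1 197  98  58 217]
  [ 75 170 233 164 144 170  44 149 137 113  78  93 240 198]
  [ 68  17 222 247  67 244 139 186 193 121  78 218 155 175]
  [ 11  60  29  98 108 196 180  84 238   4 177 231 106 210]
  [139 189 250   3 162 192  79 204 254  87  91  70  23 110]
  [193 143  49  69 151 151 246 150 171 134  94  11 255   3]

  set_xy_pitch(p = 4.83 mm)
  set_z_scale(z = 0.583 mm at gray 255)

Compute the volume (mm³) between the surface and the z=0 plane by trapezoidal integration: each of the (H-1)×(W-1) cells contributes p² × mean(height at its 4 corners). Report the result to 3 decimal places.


height_mm = gray/255 × 0.583; cell vol = 4.83² × mean(4 corners)
unit = 4.83² × 0.583 / (4×255) = 0.0133341 mm³ per gray-sum
row 0: Σ corner-gray over 13 cells = 5787  → 77.1642
row 1: Σ corner-gray over 13 cells = 5480  → 73.0707
row 2: Σ corner-gray over 13 cells = 5224  → 69.6572
row 3: Σ corner-gray over 13 cells = 5923  → 78.9777
row 4: Σ corner-gray over 13 cells = 6619  → 88.2582
row 5: Σ corner-gray over 13 cells = 6682  → 89.0982
row 6: Σ corner-gray over 13 cells = 7032  → 93.7652
row 7: Σ corner-gray over 13 cells = 8121  → 108.2860
row 8: Σ corner-gray over 13 cells = 7413  → 98.8454
row 9: Σ corner-gray over 13 cells = 5742  → 76.5642
row 10: Σ corner-gray over 13 cells = 6405  → 85.4047
row 11: Σ corner-gray over 13 cells = 7760  → 103.4724
row 12: Σ corner-gray over 13 cells = 7260  → 96.8053
row 13: Σ corner-gray over 13 cells = 6700  → 89.3383
row 14: Σ corner-gray over 13 cells = 6901  → 92.0184
Σ rows: total corner-gray = 99049  → 1320.7260 mm³

1320.726


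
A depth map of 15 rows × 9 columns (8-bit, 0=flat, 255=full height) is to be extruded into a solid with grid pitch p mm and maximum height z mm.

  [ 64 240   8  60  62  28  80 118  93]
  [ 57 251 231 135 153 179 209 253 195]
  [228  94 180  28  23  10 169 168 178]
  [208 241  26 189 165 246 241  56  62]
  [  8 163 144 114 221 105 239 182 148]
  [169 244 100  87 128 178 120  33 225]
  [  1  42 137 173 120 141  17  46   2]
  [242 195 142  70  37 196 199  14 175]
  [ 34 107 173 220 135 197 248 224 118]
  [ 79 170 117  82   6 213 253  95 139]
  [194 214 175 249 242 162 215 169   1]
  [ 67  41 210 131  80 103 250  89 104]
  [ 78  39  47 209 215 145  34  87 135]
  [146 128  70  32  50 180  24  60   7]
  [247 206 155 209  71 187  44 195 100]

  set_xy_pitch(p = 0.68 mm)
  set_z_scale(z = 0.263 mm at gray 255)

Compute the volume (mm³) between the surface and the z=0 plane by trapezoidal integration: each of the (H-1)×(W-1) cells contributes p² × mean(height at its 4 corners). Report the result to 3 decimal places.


7.240

height_mm = gray/255 × 0.263; cell vol = 0.68² × mean(4 corners)
unit = 0.68² × 0.263 / (4×255) = 0.000119227 mm³ per gray-sum
row 0: Σ corner-gray over 8 cells = 4423  → 0.5273
row 1: Σ corner-gray over 8 cells = 4824  → 0.5751
row 2: Σ corner-gray over 8 cells = 4348  → 0.5184
row 3: Σ corner-gray over 8 cells = 5090  → 0.6069
row 4: Σ corner-gray over 8 cells = 4666  → 0.5563
row 5: Σ corner-gray over 8 cells = 3529  → 0.4208
row 6: Σ corner-gray over 8 cells = 3478  → 0.4147
row 7: Σ corner-gray over 8 cells = 4883  → 0.5822
row 8: Σ corner-gray over 8 cells = 4850  → 0.5782
row 9: Σ corner-gray over 8 cells = 5137  → 0.6125
row 10: Σ corner-gray over 8 cells = 5026  → 0.5992
row 11: Σ corner-gray over 8 cells = 3744  → 0.4464
row 12: Σ corner-gray over 8 cells = 3006  → 0.3584
row 13: Σ corner-gray over 8 cells = 3722  → 0.4438
Σ rows: total corner-gray = 60726  → 7.2402 mm³


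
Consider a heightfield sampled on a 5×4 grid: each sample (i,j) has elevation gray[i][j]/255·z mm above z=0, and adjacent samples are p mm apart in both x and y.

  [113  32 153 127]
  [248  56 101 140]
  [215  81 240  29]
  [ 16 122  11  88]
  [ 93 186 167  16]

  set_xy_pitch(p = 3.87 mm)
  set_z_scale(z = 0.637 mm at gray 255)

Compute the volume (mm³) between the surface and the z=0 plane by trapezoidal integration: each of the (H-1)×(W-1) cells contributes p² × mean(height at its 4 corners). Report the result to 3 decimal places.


height_mm = gray/255 × 0.637; cell vol = 3.87² × mean(4 corners)
unit = 3.87² × 0.637 / (4×255) = 0.00935322 mm³ per gray-sum
row 0: Σ corner-gray over 3 cells = 1312  → 12.2714
row 1: Σ corner-gray over 3 cells = 1588  → 14.8529
row 2: Σ corner-gray over 3 cells = 1256  → 11.7476
row 3: Σ corner-gray over 3 cells = 1185  → 11.0836
Σ rows: total corner-gray = 5341  → 49.9556 mm³

49.956


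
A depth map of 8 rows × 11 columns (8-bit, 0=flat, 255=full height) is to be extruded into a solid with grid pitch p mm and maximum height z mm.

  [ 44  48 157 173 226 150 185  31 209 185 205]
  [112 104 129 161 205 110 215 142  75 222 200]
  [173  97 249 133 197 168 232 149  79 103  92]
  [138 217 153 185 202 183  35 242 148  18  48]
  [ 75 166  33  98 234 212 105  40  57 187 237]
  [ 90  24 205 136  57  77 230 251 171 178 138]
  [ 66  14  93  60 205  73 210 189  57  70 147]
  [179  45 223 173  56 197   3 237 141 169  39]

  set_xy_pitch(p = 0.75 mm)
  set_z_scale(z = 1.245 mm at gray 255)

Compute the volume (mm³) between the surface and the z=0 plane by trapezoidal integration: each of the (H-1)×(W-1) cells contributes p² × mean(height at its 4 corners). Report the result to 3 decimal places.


26.814

height_mm = gray/255 × 1.245; cell vol = 0.75² × mean(4 corners)
unit = 0.75² × 1.245 / (4×255) = 0.000686581 mm³ per gray-sum
row 0: Σ corner-gray over 10 cells = 6015  → 4.1298
row 1: Σ corner-gray over 10 cells = 6117  → 4.1998
row 2: Σ corner-gray over 10 cells = 6031  → 4.1408
row 3: Σ corner-gray over 10 cells = 5528  → 3.7954
row 4: Σ corner-gray over 10 cells = 5462  → 3.7501
row 5: Σ corner-gray over 10 cells = 5041  → 3.4611
row 6: Σ corner-gray over 10 cells = 4861  → 3.3375
Σ rows: total corner-gray = 39055  → 26.8144 mm³


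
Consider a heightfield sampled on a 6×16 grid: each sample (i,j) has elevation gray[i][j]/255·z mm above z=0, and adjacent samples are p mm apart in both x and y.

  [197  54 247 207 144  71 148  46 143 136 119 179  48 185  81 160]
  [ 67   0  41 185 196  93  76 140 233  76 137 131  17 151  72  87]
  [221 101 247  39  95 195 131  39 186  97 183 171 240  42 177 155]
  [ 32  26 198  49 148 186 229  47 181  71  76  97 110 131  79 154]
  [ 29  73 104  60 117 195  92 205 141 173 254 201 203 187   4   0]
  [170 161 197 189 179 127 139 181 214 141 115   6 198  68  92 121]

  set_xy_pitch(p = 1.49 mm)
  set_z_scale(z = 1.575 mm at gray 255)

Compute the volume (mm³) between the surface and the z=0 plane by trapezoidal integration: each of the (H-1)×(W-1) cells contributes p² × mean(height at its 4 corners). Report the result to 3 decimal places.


height_mm = gray/255 × 1.575; cell vol = 1.49² × mean(4 corners)
unit = 1.49² × 1.575 / (4×255) = 0.0034281 mm³ per gray-sum
row 0: Σ corner-gray over 15 cells = 7223  → 24.7611
row 1: Σ corner-gray over 15 cells = 7512  → 25.7519
row 2: Σ corner-gray over 15 cells = 7704  → 26.4100
row 3: Σ corner-gray over 15 cells = 7489  → 25.6730
row 4: Σ corner-gray over 15 cells = 8352  → 28.6315
Σ rows: total corner-gray = 38280  → 131.2275 mm³

131.227


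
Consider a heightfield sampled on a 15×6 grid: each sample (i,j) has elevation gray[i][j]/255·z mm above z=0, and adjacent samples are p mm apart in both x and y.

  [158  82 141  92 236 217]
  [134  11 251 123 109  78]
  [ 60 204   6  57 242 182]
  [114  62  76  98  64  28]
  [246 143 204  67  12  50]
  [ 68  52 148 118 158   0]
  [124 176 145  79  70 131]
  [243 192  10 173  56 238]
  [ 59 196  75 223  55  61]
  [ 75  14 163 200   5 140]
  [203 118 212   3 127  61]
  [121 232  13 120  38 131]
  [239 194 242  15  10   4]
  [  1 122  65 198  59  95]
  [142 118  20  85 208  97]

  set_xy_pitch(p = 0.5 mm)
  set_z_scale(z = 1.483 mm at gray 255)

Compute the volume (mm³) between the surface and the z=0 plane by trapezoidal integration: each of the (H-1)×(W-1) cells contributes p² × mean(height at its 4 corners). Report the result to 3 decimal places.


11.475

height_mm = gray/255 × 1.483; cell vol = 0.5² × mean(4 corners)
unit = 0.5² × 1.483 / (4×255) = 0.00036348 mm³ per gray-sum
row 0: Σ corner-gray over 5 cells = 2677  → 0.9730
row 1: Σ corner-gray over 5 cells = 2460  → 0.8942
row 2: Σ corner-gray over 5 cells = 2002  → 0.7277
row 3: Σ corner-gray over 5 cells = 1890  → 0.6870
row 4: Σ corner-gray over 5 cells = 2168  → 0.7880
row 5: Σ corner-gray over 5 cells = 2215  → 0.8051
row 6: Σ corner-gray over 5 cells = 2538  → 0.9225
row 7: Σ corner-gray over 5 cells = 2561  → 0.9309
row 8: Σ corner-gray over 5 cells = 2197  → 0.7986
row 9: Σ corner-gray over 5 cells = 2163  → 0.7862
row 10: Σ corner-gray over 5 cells = 2242  → 0.8149
row 11: Σ corner-gray over 5 cells = 2223  → 0.8080
row 12: Σ corner-gray over 5 cells = 2149  → 0.7811
row 13: Σ corner-gray over 5 cells = 2085  → 0.7579
Σ rows: total corner-gray = 31570  → 11.4751 mm³


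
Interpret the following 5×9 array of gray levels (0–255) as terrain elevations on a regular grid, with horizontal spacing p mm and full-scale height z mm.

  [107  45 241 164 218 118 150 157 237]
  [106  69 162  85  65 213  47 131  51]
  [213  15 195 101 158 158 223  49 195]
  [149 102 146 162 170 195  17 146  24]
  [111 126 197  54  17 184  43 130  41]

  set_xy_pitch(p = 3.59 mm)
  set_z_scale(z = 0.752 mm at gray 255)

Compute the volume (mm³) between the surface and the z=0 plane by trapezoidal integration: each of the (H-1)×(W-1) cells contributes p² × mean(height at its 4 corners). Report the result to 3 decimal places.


152.941

height_mm = gray/255 × 0.752; cell vol = 3.59² × mean(4 corners)
unit = 3.59² × 0.752 / (4×255) = 0.00950181 mm³ per gray-sum
row 0: Σ corner-gray over 8 cells = 4231  → 40.2022
row 1: Σ corner-gray over 8 cells = 3907  → 37.1236
row 2: Σ corner-gray over 8 cells = 4255  → 40.4302
row 3: Σ corner-gray over 8 cells = 3703  → 35.1852
Σ rows: total corner-gray = 16096  → 152.9412 mm³
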